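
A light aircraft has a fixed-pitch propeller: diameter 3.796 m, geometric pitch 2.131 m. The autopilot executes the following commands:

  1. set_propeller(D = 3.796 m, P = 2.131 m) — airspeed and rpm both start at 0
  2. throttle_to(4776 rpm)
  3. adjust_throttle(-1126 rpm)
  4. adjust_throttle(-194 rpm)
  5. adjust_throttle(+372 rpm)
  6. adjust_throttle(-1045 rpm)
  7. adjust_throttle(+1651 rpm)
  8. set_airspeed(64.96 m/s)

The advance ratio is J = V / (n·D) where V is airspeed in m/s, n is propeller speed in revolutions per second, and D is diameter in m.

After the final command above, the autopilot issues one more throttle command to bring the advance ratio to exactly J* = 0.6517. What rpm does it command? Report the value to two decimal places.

rpm = 1575.52

set_propeller: D = 3.796 m, P = 2.131 m (p = P/D = 0.561380); state ← (V=0, rpm=0)
throttle_to(4776): rpm ← 4776
adjust_throttle(-1126): rpm ← 4776 -1126 = 3650
adjust_throttle(-194): rpm ← 3650 -194 = 3456
adjust_throttle(+372): rpm ← 3456 +372 = 3828
adjust_throttle(-1045): rpm ← 3828 -1045 = 2783
adjust_throttle(+1651): rpm ← 2783 +1651 = 4434
set_airspeed(64.96): V ← 64.96 m/s
final state: V = 64.96 m/s, rpm = 4434 → n = rpm/60 = 73.900000 rev/s
target J* = 0.6517; solve J* = V/(n·D) for n: n = V/(J*·D) = 64.96/(0.6517 × 3.796) = 26.258632 rev/s
rpm = 60·n = 1575.517901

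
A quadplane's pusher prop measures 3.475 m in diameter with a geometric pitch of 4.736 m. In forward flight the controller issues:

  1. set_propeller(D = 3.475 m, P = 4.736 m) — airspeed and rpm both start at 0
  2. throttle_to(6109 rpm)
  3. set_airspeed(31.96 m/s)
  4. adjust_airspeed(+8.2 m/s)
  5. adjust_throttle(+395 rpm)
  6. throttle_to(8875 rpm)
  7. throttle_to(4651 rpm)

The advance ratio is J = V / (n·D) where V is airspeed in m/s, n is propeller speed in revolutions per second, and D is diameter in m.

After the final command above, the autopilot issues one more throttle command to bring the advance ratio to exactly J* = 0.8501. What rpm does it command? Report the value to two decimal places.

rpm = 815.68

set_propeller: D = 3.475 m, P = 4.736 m (p = P/D = 1.362878); state ← (V=0, rpm=0)
throttle_to(6109): rpm ← 6109
set_airspeed(31.96): V ← 31.96 m/s
adjust_airspeed(+8.2): V ← 31.96 +8.2 = 40.16 m/s
adjust_throttle(+395): rpm ← 6109 +395 = 6504
throttle_to(8875): rpm ← 8875
throttle_to(4651): rpm ← 4651
final state: V = 40.16 m/s, rpm = 4651 → n = rpm/60 = 77.516667 rev/s
target J* = 0.8501; solve J* = V/(n·D) for n: n = V/(J*·D) = 40.16/(0.8501 × 3.475) = 13.594677 rev/s
rpm = 60·n = 815.680593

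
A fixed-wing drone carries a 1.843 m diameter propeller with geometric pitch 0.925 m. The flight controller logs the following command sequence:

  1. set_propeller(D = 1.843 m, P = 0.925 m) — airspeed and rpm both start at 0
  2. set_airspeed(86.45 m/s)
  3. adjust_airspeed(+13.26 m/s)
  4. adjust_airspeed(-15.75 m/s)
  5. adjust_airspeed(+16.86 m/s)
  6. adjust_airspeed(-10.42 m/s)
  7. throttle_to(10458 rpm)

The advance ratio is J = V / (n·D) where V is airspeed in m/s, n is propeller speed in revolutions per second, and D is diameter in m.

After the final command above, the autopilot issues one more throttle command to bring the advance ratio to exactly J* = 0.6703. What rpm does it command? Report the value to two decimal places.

rpm = 4390.61

set_propeller: D = 1.843 m, P = 0.925 m (p = P/D = 0.501899); state ← (V=0, rpm=0)
set_airspeed(86.45): V ← 86.45 m/s
adjust_airspeed(+13.26): V ← 86.45 +13.26 = 99.71 m/s
adjust_airspeed(-15.75): V ← 99.71 -15.75 = 83.96 m/s
adjust_airspeed(+16.86): V ← 83.96 +16.86 = 100.82 m/s
adjust_airspeed(-10.42): V ← 100.82 -10.42 = 90.4 m/s
throttle_to(10458): rpm ← 10458
final state: V = 90.4 m/s, rpm = 10458 → n = rpm/60 = 174.300000 rev/s
target J* = 0.6703; solve J* = V/(n·D) for n: n = V/(J*·D) = 90.4/(0.6703 × 1.843) = 73.176878 rev/s
rpm = 60·n = 4390.612669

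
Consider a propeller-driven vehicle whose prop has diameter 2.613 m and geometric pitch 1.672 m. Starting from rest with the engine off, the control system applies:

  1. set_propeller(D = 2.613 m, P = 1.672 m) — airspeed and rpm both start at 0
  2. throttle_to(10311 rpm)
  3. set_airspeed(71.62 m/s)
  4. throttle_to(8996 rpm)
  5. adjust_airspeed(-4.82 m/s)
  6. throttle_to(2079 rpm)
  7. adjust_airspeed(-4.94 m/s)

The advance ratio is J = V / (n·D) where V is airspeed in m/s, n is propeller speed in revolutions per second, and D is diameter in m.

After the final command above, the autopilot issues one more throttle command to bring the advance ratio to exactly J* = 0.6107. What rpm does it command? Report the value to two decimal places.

rpm = 2325.91

set_propeller: D = 2.613 m, P = 1.672 m (p = P/D = 0.639878); state ← (V=0, rpm=0)
throttle_to(10311): rpm ← 10311
set_airspeed(71.62): V ← 71.62 m/s
throttle_to(8996): rpm ← 8996
adjust_airspeed(-4.82): V ← 71.62 -4.82 = 66.8 m/s
throttle_to(2079): rpm ← 2079
adjust_airspeed(-4.94): V ← 66.8 -4.94 = 61.86 m/s
final state: V = 61.86 m/s, rpm = 2079 → n = rpm/60 = 34.650000 rev/s
target J* = 0.6107; solve J* = V/(n·D) for n: n = V/(J*·D) = 61.86/(0.6107 × 2.613) = 38.765250 rev/s
rpm = 60·n = 2325.914983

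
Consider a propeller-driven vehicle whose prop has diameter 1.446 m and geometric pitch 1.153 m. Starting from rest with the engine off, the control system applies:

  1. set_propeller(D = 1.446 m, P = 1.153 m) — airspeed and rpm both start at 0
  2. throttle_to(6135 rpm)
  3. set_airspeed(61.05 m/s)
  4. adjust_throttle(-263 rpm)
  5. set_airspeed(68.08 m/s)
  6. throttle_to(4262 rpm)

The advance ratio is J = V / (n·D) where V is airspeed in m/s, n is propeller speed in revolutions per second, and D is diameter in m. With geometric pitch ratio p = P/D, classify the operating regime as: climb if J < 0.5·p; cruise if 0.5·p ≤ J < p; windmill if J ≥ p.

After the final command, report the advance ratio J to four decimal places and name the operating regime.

set_propeller: D = 1.446 m, P = 1.153 m (p = P/D = 0.797372); state ← (V=0, rpm=0)
throttle_to(6135): rpm ← 6135
set_airspeed(61.05): V ← 61.05 m/s
adjust_throttle(-263): rpm ← 6135 -263 = 5872
set_airspeed(68.08): V ← 68.08 m/s
throttle_to(4262): rpm ← 4262
final state: V = 68.08 m/s, rpm = 4262 → n = rpm/60 = 71.033333 rev/s
J = V / (n·D) = 68.08 / (71.033333 × 1.446) = 0.662810
regime bands: climb J<0.3987 | cruise [0.3987, 0.7974) | windmill J≥0.7974
J = 0.6628 → cruise

J = 0.6628, regime = cruise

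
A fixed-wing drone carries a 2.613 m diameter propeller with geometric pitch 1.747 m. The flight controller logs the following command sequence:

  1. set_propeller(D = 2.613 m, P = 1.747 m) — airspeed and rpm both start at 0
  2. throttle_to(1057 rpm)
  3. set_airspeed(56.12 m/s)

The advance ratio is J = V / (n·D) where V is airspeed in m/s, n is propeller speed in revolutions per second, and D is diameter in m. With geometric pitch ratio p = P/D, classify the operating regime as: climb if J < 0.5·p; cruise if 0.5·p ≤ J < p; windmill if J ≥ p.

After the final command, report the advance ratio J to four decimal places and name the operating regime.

set_propeller: D = 2.613 m, P = 1.747 m (p = P/D = 0.668580); state ← (V=0, rpm=0)
throttle_to(1057): rpm ← 1057
set_airspeed(56.12): V ← 56.12 m/s
final state: V = 56.12 m/s, rpm = 1057 → n = rpm/60 = 17.616667 rev/s
J = V / (n·D) = 56.12 / (17.616667 × 2.613) = 1.219143
regime bands: climb J<0.3343 | cruise [0.3343, 0.6686) | windmill J≥0.6686
J = 1.2191 → windmill

J = 1.2191, regime = windmill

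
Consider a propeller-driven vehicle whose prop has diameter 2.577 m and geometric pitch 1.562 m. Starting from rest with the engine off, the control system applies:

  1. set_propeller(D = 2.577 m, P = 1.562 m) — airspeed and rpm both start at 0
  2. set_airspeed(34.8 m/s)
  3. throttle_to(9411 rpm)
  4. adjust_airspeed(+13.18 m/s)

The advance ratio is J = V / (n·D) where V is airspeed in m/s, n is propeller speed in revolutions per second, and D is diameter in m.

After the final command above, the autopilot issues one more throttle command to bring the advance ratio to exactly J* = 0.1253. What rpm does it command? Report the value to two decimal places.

set_propeller: D = 2.577 m, P = 1.562 m (p = P/D = 0.606131); state ← (V=0, rpm=0)
set_airspeed(34.8): V ← 34.8 m/s
throttle_to(9411): rpm ← 9411
adjust_airspeed(+13.18): V ← 34.8 +13.18 = 47.98 m/s
final state: V = 47.98 m/s, rpm = 9411 → n = rpm/60 = 156.850000 rev/s
target J* = 0.1253; solve J* = V/(n·D) for n: n = V/(J*·D) = 47.98/(0.1253 × 2.577) = 148.591769 rev/s
rpm = 60·n = 8915.506161

rpm = 8915.51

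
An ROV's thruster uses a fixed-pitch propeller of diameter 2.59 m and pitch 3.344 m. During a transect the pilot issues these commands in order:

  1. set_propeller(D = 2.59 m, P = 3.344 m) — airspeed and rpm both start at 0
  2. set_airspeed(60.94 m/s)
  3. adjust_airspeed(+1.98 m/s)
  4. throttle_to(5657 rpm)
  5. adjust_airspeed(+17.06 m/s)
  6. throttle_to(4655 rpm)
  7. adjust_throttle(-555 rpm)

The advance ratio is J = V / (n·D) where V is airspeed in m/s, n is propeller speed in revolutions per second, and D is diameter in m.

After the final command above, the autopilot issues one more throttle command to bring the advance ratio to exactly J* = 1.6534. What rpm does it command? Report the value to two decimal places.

rpm = 1120.61

set_propeller: D = 2.59 m, P = 3.344 m (p = P/D = 1.291120); state ← (V=0, rpm=0)
set_airspeed(60.94): V ← 60.94 m/s
adjust_airspeed(+1.98): V ← 60.94 +1.98 = 62.92 m/s
throttle_to(5657): rpm ← 5657
adjust_airspeed(+17.06): V ← 62.92 +17.06 = 79.98 m/s
throttle_to(4655): rpm ← 4655
adjust_throttle(-555): rpm ← 4655 -555 = 4100
final state: V = 79.98 m/s, rpm = 4100 → n = rpm/60 = 68.333333 rev/s
target J* = 1.6534; solve J* = V/(n·D) for n: n = V/(J*·D) = 79.98/(1.6534 × 2.59) = 18.676853 rev/s
rpm = 60·n = 1120.611185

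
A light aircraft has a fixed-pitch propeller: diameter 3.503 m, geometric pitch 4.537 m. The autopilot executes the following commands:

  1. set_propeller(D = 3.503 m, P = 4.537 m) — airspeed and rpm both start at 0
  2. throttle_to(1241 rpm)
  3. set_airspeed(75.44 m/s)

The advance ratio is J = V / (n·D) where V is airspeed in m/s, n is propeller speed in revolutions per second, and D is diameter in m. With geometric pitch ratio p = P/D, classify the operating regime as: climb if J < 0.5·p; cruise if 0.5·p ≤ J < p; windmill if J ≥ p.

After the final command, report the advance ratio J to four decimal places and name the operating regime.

J = 1.0412, regime = cruise

set_propeller: D = 3.503 m, P = 4.537 m (p = P/D = 1.295176); state ← (V=0, rpm=0)
throttle_to(1241): rpm ← 1241
set_airspeed(75.44): V ← 75.44 m/s
final state: V = 75.44 m/s, rpm = 1241 → n = rpm/60 = 20.683333 rev/s
J = V / (n·D) = 75.44 / (20.683333 × 3.503) = 1.041216
regime bands: climb J<0.6476 | cruise [0.6476, 1.2952) | windmill J≥1.2952
J = 1.0412 → cruise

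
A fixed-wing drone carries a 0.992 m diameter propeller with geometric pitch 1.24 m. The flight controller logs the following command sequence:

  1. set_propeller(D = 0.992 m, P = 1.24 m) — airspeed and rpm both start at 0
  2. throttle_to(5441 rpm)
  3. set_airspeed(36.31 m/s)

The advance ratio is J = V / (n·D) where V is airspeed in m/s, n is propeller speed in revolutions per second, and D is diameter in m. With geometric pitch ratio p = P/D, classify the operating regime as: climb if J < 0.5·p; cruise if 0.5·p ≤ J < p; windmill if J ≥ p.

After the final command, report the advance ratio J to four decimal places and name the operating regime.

J = 0.4036, regime = climb

set_propeller: D = 0.992 m, P = 1.24 m (p = P/D = 1.250000); state ← (V=0, rpm=0)
throttle_to(5441): rpm ← 5441
set_airspeed(36.31): V ← 36.31 m/s
final state: V = 36.31 m/s, rpm = 5441 → n = rpm/60 = 90.683333 rev/s
J = V / (n·D) = 36.31 / (90.683333 × 0.992) = 0.403633
regime bands: climb J<0.6250 | cruise [0.6250, 1.2500) | windmill J≥1.2500
J = 0.4036 → climb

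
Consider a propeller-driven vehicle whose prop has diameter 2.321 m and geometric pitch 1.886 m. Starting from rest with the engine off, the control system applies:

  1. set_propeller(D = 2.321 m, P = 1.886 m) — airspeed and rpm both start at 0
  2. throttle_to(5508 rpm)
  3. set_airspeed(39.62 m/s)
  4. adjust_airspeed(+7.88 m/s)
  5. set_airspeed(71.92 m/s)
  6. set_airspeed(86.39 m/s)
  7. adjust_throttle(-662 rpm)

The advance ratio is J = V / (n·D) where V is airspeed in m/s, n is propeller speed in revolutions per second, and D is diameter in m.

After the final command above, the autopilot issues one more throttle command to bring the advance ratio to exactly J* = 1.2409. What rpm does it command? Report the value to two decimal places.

rpm = 1799.71

set_propeller: D = 2.321 m, P = 1.886 m (p = P/D = 0.812581); state ← (V=0, rpm=0)
throttle_to(5508): rpm ← 5508
set_airspeed(39.62): V ← 39.62 m/s
adjust_airspeed(+7.88): V ← 39.62 +7.88 = 47.5 m/s
set_airspeed(71.92): V ← 71.92 m/s
set_airspeed(86.39): V ← 86.39 m/s
adjust_throttle(-662): rpm ← 5508 -662 = 4846
final state: V = 86.39 m/s, rpm = 4846 → n = rpm/60 = 80.766667 rev/s
target J* = 1.2409; solve J* = V/(n·D) for n: n = V/(J*·D) = 86.39/(1.2409 × 2.321) = 29.995185 rev/s
rpm = 60·n = 1799.711117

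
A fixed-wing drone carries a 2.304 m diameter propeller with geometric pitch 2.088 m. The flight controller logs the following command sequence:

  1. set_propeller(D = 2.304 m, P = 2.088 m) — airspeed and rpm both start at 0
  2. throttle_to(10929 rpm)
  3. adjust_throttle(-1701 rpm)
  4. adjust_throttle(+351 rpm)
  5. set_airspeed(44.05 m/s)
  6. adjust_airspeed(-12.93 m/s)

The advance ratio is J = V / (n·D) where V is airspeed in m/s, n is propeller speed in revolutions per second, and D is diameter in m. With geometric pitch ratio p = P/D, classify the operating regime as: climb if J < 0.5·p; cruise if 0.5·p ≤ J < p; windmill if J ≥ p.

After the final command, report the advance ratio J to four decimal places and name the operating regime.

set_propeller: D = 2.304 m, P = 2.088 m (p = P/D = 0.906250); state ← (V=0, rpm=0)
throttle_to(10929): rpm ← 10929
adjust_throttle(-1701): rpm ← 10929 -1701 = 9228
adjust_throttle(+351): rpm ← 9228 +351 = 9579
set_airspeed(44.05): V ← 44.05 m/s
adjust_airspeed(-12.93): V ← 44.05 -12.93 = 31.12 m/s
final state: V = 31.12 m/s, rpm = 9579 → n = rpm/60 = 159.650000 rev/s
J = V / (n·D) = 31.12 / (159.650000 × 2.304) = 0.084603
regime bands: climb J<0.4531 | cruise [0.4531, 0.9063) | windmill J≥0.9063
J = 0.0846 → climb

J = 0.0846, regime = climb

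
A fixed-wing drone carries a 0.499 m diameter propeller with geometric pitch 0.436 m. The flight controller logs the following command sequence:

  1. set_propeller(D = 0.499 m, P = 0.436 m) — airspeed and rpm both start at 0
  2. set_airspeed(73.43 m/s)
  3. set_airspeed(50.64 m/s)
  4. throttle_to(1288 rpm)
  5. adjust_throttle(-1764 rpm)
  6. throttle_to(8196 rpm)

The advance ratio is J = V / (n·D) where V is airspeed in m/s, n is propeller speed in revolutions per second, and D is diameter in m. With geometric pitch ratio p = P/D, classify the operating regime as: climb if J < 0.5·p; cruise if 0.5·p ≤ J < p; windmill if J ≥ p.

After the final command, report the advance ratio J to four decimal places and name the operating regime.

set_propeller: D = 0.499 m, P = 0.436 m (p = P/D = 0.873747); state ← (V=0, rpm=0)
set_airspeed(73.43): V ← 73.43 m/s
set_airspeed(50.64): V ← 50.64 m/s
throttle_to(1288): rpm ← 1288
adjust_throttle(-1764): rpm ← 1288 -1764 = -476
throttle_to(8196): rpm ← 8196
final state: V = 50.64 m/s, rpm = 8196 → n = rpm/60 = 136.600000 rev/s
J = V / (n·D) = 50.64 / (136.600000 × 0.499) = 0.742921
regime bands: climb J<0.4369 | cruise [0.4369, 0.8737) | windmill J≥0.8737
J = 0.7429 → cruise

J = 0.7429, regime = cruise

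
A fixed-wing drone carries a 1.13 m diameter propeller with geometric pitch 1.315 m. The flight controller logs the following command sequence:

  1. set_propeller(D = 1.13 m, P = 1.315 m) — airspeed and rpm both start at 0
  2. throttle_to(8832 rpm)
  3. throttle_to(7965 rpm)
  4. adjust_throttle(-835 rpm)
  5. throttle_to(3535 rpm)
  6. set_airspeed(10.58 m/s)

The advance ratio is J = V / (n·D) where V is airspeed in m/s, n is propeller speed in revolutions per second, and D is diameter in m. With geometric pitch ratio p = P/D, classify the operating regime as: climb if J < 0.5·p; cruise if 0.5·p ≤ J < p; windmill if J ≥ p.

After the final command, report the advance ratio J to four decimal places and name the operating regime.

set_propeller: D = 1.13 m, P = 1.315 m (p = P/D = 1.163717); state ← (V=0, rpm=0)
throttle_to(8832): rpm ← 8832
throttle_to(7965): rpm ← 7965
adjust_throttle(-835): rpm ← 7965 -835 = 7130
throttle_to(3535): rpm ← 3535
set_airspeed(10.58): V ← 10.58 m/s
final state: V = 10.58 m/s, rpm = 3535 → n = rpm/60 = 58.916667 rev/s
J = V / (n·D) = 10.58 / (58.916667 × 1.13) = 0.158917
regime bands: climb J<0.5819 | cruise [0.5819, 1.1637) | windmill J≥1.1637
J = 0.1589 → climb

J = 0.1589, regime = climb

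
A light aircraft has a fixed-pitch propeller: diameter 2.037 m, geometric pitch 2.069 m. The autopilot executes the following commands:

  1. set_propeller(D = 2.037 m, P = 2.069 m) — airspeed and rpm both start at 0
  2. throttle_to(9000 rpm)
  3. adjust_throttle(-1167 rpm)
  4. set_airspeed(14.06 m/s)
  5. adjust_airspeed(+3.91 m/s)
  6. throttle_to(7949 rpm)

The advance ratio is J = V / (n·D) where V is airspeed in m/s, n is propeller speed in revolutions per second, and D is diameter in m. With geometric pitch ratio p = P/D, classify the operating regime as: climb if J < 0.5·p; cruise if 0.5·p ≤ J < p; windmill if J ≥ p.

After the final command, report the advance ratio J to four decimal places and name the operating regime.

set_propeller: D = 2.037 m, P = 2.069 m (p = P/D = 1.015709); state ← (V=0, rpm=0)
throttle_to(9000): rpm ← 9000
adjust_throttle(-1167): rpm ← 9000 -1167 = 7833
set_airspeed(14.06): V ← 14.06 m/s
adjust_airspeed(+3.91): V ← 14.06 +3.91 = 17.97 m/s
throttle_to(7949): rpm ← 7949
final state: V = 17.97 m/s, rpm = 7949 → n = rpm/60 = 132.483333 rev/s
J = V / (n·D) = 17.97 / (132.483333 × 2.037) = 0.066588
regime bands: climb J<0.5079 | cruise [0.5079, 1.0157) | windmill J≥1.0157
J = 0.0666 → climb

J = 0.0666, regime = climb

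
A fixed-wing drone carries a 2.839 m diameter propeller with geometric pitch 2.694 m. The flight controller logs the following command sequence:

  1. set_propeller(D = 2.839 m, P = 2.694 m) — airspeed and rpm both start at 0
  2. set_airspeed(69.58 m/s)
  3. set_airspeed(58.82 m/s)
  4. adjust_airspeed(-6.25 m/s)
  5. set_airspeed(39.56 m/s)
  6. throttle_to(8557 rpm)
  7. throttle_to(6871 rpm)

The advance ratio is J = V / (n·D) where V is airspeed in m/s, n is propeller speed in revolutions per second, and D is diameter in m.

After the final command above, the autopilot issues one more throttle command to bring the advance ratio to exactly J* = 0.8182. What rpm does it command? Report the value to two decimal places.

set_propeller: D = 2.839 m, P = 2.694 m (p = P/D = 0.948926); state ← (V=0, rpm=0)
set_airspeed(69.58): V ← 69.58 m/s
set_airspeed(58.82): V ← 58.82 m/s
adjust_airspeed(-6.25): V ← 58.82 -6.25 = 52.57 m/s
set_airspeed(39.56): V ← 39.56 m/s
throttle_to(8557): rpm ← 8557
throttle_to(6871): rpm ← 6871
final state: V = 39.56 m/s, rpm = 6871 → n = rpm/60 = 114.516667 rev/s
target J* = 0.8182; solve J* = V/(n·D) for n: n = V/(J*·D) = 39.56/(0.8182 × 2.839) = 17.030658 rev/s
rpm = 60·n = 1021.839450

rpm = 1021.84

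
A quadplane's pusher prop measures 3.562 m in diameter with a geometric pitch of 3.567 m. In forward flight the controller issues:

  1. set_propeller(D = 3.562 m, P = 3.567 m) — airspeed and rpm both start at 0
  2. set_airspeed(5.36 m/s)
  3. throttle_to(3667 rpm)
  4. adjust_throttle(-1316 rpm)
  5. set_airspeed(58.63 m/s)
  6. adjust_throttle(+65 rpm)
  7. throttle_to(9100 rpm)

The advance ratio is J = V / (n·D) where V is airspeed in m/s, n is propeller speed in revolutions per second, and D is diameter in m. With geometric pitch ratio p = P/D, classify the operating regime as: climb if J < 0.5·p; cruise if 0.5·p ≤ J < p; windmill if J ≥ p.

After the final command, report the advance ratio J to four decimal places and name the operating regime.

set_propeller: D = 3.562 m, P = 3.567 m (p = P/D = 1.001404); state ← (V=0, rpm=0)
set_airspeed(5.36): V ← 5.36 m/s
throttle_to(3667): rpm ← 3667
adjust_throttle(-1316): rpm ← 3667 -1316 = 2351
set_airspeed(58.63): V ← 58.63 m/s
adjust_throttle(+65): rpm ← 2351 +65 = 2416
throttle_to(9100): rpm ← 9100
final state: V = 58.63 m/s, rpm = 9100 → n = rpm/60 = 151.666667 rev/s
J = V / (n·D) = 58.63 / (151.666667 × 3.562) = 0.108527
regime bands: climb J<0.5007 | cruise [0.5007, 1.0014) | windmill J≥1.0014
J = 0.1085 → climb

J = 0.1085, regime = climb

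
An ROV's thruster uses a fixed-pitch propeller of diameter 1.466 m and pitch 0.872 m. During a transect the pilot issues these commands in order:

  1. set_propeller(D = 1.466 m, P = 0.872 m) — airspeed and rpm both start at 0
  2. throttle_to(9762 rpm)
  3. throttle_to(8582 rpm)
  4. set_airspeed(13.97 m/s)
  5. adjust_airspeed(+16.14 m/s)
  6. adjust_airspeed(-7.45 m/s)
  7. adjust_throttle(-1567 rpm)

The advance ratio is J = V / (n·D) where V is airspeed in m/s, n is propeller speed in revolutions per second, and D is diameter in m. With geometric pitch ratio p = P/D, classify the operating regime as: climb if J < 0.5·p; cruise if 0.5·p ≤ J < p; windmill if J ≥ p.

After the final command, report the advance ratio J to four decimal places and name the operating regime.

J = 0.1322, regime = climb

set_propeller: D = 1.466 m, P = 0.872 m (p = P/D = 0.594816); state ← (V=0, rpm=0)
throttle_to(9762): rpm ← 9762
throttle_to(8582): rpm ← 8582
set_airspeed(13.97): V ← 13.97 m/s
adjust_airspeed(+16.14): V ← 13.97 +16.14 = 30.11 m/s
adjust_airspeed(-7.45): V ← 30.11 -7.45 = 22.66 m/s
adjust_throttle(-1567): rpm ← 8582 -1567 = 7015
final state: V = 22.66 m/s, rpm = 7015 → n = rpm/60 = 116.916667 rev/s
J = V / (n·D) = 22.66 / (116.916667 × 1.466) = 0.132205
regime bands: climb J<0.2974 | cruise [0.2974, 0.5948) | windmill J≥0.5948
J = 0.1322 → climb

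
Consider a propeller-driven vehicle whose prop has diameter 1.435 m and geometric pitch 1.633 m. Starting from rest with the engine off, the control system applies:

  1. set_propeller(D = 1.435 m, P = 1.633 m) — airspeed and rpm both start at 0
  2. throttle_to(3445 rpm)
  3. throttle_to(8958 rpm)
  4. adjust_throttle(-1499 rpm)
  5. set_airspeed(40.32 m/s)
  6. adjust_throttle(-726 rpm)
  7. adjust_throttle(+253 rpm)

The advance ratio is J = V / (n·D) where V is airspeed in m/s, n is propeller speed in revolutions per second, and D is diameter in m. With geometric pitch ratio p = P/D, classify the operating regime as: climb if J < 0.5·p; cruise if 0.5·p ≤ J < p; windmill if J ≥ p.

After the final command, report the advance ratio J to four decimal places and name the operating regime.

set_propeller: D = 1.435 m, P = 1.633 m (p = P/D = 1.137979); state ← (V=0, rpm=0)
throttle_to(3445): rpm ← 3445
throttle_to(8958): rpm ← 8958
adjust_throttle(-1499): rpm ← 8958 -1499 = 7459
set_airspeed(40.32): V ← 40.32 m/s
adjust_throttle(-726): rpm ← 7459 -726 = 6733
adjust_throttle(+253): rpm ← 6733 +253 = 6986
final state: V = 40.32 m/s, rpm = 6986 → n = rpm/60 = 116.433333 rev/s
J = V / (n·D) = 40.32 / (116.433333 × 1.435) = 0.241319
regime bands: climb J<0.5690 | cruise [0.5690, 1.1380) | windmill J≥1.1380
J = 0.2413 → climb

J = 0.2413, regime = climb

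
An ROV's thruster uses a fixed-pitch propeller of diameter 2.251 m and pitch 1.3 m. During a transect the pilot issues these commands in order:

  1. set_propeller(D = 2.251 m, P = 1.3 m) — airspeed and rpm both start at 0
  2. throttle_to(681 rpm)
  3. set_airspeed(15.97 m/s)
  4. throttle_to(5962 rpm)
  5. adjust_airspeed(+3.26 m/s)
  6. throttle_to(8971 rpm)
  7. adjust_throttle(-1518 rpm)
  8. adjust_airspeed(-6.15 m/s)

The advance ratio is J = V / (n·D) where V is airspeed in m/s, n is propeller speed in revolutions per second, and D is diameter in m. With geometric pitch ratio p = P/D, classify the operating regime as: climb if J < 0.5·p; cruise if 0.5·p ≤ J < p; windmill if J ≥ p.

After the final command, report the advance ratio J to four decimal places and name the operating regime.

J = 0.0468, regime = climb

set_propeller: D = 2.251 m, P = 1.3 m (p = P/D = 0.577521); state ← (V=0, rpm=0)
throttle_to(681): rpm ← 681
set_airspeed(15.97): V ← 15.97 m/s
throttle_to(5962): rpm ← 5962
adjust_airspeed(+3.26): V ← 15.97 +3.26 = 19.23 m/s
throttle_to(8971): rpm ← 8971
adjust_throttle(-1518): rpm ← 8971 -1518 = 7453
adjust_airspeed(-6.15): V ← 19.23 -6.15 = 13.08 m/s
final state: V = 13.08 m/s, rpm = 7453 → n = rpm/60 = 124.216667 rev/s
J = V / (n·D) = 13.08 / (124.216667 × 2.251) = 0.046779
regime bands: climb J<0.2888 | cruise [0.2888, 0.5775) | windmill J≥0.5775
J = 0.0468 → climb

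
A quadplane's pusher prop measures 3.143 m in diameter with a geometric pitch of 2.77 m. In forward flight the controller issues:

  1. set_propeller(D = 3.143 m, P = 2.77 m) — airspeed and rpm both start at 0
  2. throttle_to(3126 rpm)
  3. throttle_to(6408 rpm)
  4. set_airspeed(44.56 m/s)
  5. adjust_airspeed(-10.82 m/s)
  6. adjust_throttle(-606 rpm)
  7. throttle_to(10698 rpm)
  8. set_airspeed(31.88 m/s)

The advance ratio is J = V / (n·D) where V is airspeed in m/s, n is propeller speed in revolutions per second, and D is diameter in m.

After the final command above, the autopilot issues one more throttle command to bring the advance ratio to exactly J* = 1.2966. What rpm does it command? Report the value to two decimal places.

rpm = 469.37

set_propeller: D = 3.143 m, P = 2.77 m (p = P/D = 0.881324); state ← (V=0, rpm=0)
throttle_to(3126): rpm ← 3126
throttle_to(6408): rpm ← 6408
set_airspeed(44.56): V ← 44.56 m/s
adjust_airspeed(-10.82): V ← 44.56 -10.82 = 33.74 m/s
adjust_throttle(-606): rpm ← 6408 -606 = 5802
throttle_to(10698): rpm ← 10698
set_airspeed(31.88): V ← 31.88 m/s
final state: V = 31.88 m/s, rpm = 10698 → n = rpm/60 = 178.300000 rev/s
target J* = 1.2966; solve J* = V/(n·D) for n: n = V/(J*·D) = 31.88/(1.2966 × 3.143) = 7.822902 rev/s
rpm = 60·n = 469.374147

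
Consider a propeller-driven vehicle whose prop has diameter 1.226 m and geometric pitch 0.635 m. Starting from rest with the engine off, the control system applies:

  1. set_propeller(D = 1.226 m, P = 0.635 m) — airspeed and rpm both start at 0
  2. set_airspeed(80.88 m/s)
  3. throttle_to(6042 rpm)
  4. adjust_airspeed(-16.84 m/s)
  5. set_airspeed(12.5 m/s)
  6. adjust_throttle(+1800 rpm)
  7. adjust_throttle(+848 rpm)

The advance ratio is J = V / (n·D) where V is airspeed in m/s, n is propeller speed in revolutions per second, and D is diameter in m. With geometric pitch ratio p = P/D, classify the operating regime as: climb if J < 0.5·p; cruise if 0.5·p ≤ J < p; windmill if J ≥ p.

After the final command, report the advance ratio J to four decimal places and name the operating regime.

J = 0.0704, regime = climb

set_propeller: D = 1.226 m, P = 0.635 m (p = P/D = 0.517945); state ← (V=0, rpm=0)
set_airspeed(80.88): V ← 80.88 m/s
throttle_to(6042): rpm ← 6042
adjust_airspeed(-16.84): V ← 80.88 -16.84 = 64.04 m/s
set_airspeed(12.5): V ← 12.5 m/s
adjust_throttle(+1800): rpm ← 6042 +1800 = 7842
adjust_throttle(+848): rpm ← 7842 +848 = 8690
final state: V = 12.5 m/s, rpm = 8690 → n = rpm/60 = 144.833333 rev/s
J = V / (n·D) = 12.5 / (144.833333 × 1.226) = 0.070396
regime bands: climb J<0.2590 | cruise [0.2590, 0.5179) | windmill J≥0.5179
J = 0.0704 → climb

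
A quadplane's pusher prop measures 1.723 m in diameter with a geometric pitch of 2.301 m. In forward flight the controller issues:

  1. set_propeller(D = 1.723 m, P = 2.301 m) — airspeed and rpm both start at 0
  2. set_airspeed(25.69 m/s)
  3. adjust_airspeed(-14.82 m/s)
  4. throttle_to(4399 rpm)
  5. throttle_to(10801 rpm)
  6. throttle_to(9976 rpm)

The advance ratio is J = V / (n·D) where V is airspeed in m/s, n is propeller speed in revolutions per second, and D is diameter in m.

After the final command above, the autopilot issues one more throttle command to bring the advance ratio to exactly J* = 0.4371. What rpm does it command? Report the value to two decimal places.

rpm = 865.99

set_propeller: D = 1.723 m, P = 2.301 m (p = P/D = 1.335461); state ← (V=0, rpm=0)
set_airspeed(25.69): V ← 25.69 m/s
adjust_airspeed(-14.82): V ← 25.69 -14.82 = 10.87 m/s
throttle_to(4399): rpm ← 4399
throttle_to(10801): rpm ← 10801
throttle_to(9976): rpm ← 9976
final state: V = 10.87 m/s, rpm = 9976 → n = rpm/60 = 166.266667 rev/s
target J* = 0.4371; solve J* = V/(n·D) for n: n = V/(J*·D) = 10.87/(0.4371 × 1.723) = 14.433228 rev/s
rpm = 60·n = 865.993656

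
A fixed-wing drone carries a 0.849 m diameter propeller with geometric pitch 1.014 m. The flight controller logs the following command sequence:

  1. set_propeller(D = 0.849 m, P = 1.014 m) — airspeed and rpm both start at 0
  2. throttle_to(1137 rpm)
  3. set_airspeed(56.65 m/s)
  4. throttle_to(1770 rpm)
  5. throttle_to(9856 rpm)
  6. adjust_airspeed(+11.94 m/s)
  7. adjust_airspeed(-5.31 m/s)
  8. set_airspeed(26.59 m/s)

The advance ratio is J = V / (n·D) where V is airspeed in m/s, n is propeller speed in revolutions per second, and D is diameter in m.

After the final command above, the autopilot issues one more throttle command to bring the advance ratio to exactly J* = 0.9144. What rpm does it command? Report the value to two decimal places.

set_propeller: D = 0.849 m, P = 1.014 m (p = P/D = 1.194346); state ← (V=0, rpm=0)
throttle_to(1137): rpm ← 1137
set_airspeed(56.65): V ← 56.65 m/s
throttle_to(1770): rpm ← 1770
throttle_to(9856): rpm ← 9856
adjust_airspeed(+11.94): V ← 56.65 +11.94 = 68.59 m/s
adjust_airspeed(-5.31): V ← 68.59 -5.31 = 63.28 m/s
set_airspeed(26.59): V ← 26.59 m/s
final state: V = 26.59 m/s, rpm = 9856 → n = rpm/60 = 164.266667 rev/s
target J* = 0.9144; solve J* = V/(n·D) for n: n = V/(J*·D) = 26.59/(0.9144 × 0.849) = 34.251093 rev/s
rpm = 60·n = 2055.065555

rpm = 2055.07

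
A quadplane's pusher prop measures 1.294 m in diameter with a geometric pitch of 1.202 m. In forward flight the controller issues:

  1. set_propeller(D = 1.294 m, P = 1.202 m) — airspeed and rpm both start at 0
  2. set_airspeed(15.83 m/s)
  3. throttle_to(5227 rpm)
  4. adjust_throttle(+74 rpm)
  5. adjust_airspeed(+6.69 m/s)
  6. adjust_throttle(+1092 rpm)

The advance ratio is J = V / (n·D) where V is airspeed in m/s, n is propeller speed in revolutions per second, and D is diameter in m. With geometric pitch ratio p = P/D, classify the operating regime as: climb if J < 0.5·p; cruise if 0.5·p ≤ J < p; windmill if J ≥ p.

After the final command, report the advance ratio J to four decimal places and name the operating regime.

J = 0.1633, regime = climb

set_propeller: D = 1.294 m, P = 1.202 m (p = P/D = 0.928903); state ← (V=0, rpm=0)
set_airspeed(15.83): V ← 15.83 m/s
throttle_to(5227): rpm ← 5227
adjust_throttle(+74): rpm ← 5227 +74 = 5301
adjust_airspeed(+6.69): V ← 15.83 +6.69 = 22.52 m/s
adjust_throttle(+1092): rpm ← 5301 +1092 = 6393
final state: V = 22.52 m/s, rpm = 6393 → n = rpm/60 = 106.550000 rev/s
J = V / (n·D) = 22.52 / (106.550000 × 1.294) = 0.163336
regime bands: climb J<0.4645 | cruise [0.4645, 0.9289) | windmill J≥0.9289
J = 0.1633 → climb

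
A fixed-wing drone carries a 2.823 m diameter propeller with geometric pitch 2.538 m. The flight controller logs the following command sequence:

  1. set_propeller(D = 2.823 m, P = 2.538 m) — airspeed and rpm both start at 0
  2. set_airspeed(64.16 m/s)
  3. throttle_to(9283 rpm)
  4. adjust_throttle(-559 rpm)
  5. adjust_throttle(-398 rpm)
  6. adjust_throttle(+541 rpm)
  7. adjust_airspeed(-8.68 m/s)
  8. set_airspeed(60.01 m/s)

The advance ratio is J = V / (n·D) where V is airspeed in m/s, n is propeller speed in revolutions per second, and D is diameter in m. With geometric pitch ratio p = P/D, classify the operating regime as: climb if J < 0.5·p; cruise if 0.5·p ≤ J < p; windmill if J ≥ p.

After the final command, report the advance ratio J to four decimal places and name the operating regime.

set_propeller: D = 2.823 m, P = 2.538 m (p = P/D = 0.899044); state ← (V=0, rpm=0)
set_airspeed(64.16): V ← 64.16 m/s
throttle_to(9283): rpm ← 9283
adjust_throttle(-559): rpm ← 9283 -559 = 8724
adjust_throttle(-398): rpm ← 8724 -398 = 8326
adjust_throttle(+541): rpm ← 8326 +541 = 8867
adjust_airspeed(-8.68): V ← 64.16 -8.68 = 55.48 m/s
set_airspeed(60.01): V ← 60.01 m/s
final state: V = 60.01 m/s, rpm = 8867 → n = rpm/60 = 147.783333 rev/s
J = V / (n·D) = 60.01 / (147.783333 × 2.823) = 0.143843
regime bands: climb J<0.4495 | cruise [0.4495, 0.8990) | windmill J≥0.8990
J = 0.1438 → climb

J = 0.1438, regime = climb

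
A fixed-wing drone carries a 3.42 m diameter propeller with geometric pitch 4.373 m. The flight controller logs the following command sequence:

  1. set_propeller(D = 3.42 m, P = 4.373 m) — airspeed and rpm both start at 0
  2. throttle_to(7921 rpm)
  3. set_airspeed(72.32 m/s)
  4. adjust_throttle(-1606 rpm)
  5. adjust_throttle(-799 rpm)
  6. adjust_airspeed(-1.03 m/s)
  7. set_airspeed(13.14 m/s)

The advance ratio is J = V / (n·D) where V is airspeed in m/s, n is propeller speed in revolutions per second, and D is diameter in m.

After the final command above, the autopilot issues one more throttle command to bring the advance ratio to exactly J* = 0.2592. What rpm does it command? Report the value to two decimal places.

set_propeller: D = 3.42 m, P = 4.373 m (p = P/D = 1.278655); state ← (V=0, rpm=0)
throttle_to(7921): rpm ← 7921
set_airspeed(72.32): V ← 72.32 m/s
adjust_throttle(-1606): rpm ← 7921 -1606 = 6315
adjust_throttle(-799): rpm ← 6315 -799 = 5516
adjust_airspeed(-1.03): V ← 72.32 -1.03 = 71.29 m/s
set_airspeed(13.14): V ← 13.14 m/s
final state: V = 13.14 m/s, rpm = 5516 → n = rpm/60 = 91.933333 rev/s
target J* = 0.2592; solve J* = V/(n·D) for n: n = V/(J*·D) = 13.14/(0.2592 × 3.42) = 14.822937 rev/s
rpm = 60·n = 889.376218

rpm = 889.38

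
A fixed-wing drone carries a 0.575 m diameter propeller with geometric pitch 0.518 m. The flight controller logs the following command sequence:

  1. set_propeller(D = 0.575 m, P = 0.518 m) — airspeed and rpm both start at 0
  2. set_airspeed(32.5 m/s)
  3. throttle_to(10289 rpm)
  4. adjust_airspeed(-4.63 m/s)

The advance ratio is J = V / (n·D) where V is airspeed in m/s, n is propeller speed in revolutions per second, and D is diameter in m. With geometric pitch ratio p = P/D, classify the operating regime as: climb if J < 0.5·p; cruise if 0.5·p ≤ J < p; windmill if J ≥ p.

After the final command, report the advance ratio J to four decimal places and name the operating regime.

set_propeller: D = 0.575 m, P = 0.518 m (p = P/D = 0.900870); state ← (V=0, rpm=0)
set_airspeed(32.5): V ← 32.5 m/s
throttle_to(10289): rpm ← 10289
adjust_airspeed(-4.63): V ← 32.5 -4.63 = 27.87 m/s
final state: V = 27.87 m/s, rpm = 10289 → n = rpm/60 = 171.483333 rev/s
J = V / (n·D) = 27.87 / (171.483333 × 0.575) = 0.282649
regime bands: climb J<0.4504 | cruise [0.4504, 0.9009) | windmill J≥0.9009
J = 0.2826 → climb

J = 0.2826, regime = climb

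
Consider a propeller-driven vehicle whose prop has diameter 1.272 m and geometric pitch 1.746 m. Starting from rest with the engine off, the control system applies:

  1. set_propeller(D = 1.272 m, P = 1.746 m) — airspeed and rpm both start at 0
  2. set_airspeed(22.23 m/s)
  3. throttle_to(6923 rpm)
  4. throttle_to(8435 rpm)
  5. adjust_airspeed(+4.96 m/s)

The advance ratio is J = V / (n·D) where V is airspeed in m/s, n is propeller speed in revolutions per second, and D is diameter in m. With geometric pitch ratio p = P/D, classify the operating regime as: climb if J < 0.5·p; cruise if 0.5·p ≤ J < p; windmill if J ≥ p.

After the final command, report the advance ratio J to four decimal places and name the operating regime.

set_propeller: D = 1.272 m, P = 1.746 m (p = P/D = 1.372642); state ← (V=0, rpm=0)
set_airspeed(22.23): V ← 22.23 m/s
throttle_to(6923): rpm ← 6923
throttle_to(8435): rpm ← 8435
adjust_airspeed(+4.96): V ← 22.23 +4.96 = 27.19 m/s
final state: V = 27.19 m/s, rpm = 8435 → n = rpm/60 = 140.583333 rev/s
J = V / (n·D) = 27.19 / (140.583333 × 1.272) = 0.152051
regime bands: climb J<0.6863 | cruise [0.6863, 1.3726) | windmill J≥1.3726
J = 0.1521 → climb

J = 0.1521, regime = climb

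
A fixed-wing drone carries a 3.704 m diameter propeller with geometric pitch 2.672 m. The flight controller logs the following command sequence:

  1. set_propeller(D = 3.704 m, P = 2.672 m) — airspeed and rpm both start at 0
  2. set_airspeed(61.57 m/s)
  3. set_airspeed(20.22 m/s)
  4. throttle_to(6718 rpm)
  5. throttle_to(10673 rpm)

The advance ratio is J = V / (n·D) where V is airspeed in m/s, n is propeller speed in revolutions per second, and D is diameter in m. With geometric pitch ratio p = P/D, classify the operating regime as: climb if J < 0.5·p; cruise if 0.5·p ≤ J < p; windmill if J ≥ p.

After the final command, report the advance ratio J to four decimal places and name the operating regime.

J = 0.0307, regime = climb

set_propeller: D = 3.704 m, P = 2.672 m (p = P/D = 0.721382); state ← (V=0, rpm=0)
set_airspeed(61.57): V ← 61.57 m/s
set_airspeed(20.22): V ← 20.22 m/s
throttle_to(6718): rpm ← 6718
throttle_to(10673): rpm ← 10673
final state: V = 20.22 m/s, rpm = 10673 → n = rpm/60 = 177.883333 rev/s
J = V / (n·D) = 20.22 / (177.883333 × 3.704) = 0.030688
regime bands: climb J<0.3607 | cruise [0.3607, 0.7214) | windmill J≥0.7214
J = 0.0307 → climb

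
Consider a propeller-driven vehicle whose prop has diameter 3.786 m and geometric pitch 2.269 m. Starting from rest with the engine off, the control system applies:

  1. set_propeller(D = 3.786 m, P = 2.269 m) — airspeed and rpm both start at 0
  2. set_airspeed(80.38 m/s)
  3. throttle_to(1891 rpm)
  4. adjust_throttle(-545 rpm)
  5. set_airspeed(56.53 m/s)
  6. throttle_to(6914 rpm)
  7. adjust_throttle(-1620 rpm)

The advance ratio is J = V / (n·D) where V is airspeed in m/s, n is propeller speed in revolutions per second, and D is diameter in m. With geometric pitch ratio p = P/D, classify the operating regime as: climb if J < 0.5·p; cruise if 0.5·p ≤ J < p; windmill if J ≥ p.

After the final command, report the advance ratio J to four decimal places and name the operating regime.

set_propeller: D = 3.786 m, P = 2.269 m (p = P/D = 0.599313); state ← (V=0, rpm=0)
set_airspeed(80.38): V ← 80.38 m/s
throttle_to(1891): rpm ← 1891
adjust_throttle(-545): rpm ← 1891 -545 = 1346
set_airspeed(56.53): V ← 56.53 m/s
throttle_to(6914): rpm ← 6914
adjust_throttle(-1620): rpm ← 6914 -1620 = 5294
final state: V = 56.53 m/s, rpm = 5294 → n = rpm/60 = 88.233333 rev/s
J = V / (n·D) = 56.53 / (88.233333 × 3.786) = 0.169225
regime bands: climb J<0.2997 | cruise [0.2997, 0.5993) | windmill J≥0.5993
J = 0.1692 → climb

J = 0.1692, regime = climb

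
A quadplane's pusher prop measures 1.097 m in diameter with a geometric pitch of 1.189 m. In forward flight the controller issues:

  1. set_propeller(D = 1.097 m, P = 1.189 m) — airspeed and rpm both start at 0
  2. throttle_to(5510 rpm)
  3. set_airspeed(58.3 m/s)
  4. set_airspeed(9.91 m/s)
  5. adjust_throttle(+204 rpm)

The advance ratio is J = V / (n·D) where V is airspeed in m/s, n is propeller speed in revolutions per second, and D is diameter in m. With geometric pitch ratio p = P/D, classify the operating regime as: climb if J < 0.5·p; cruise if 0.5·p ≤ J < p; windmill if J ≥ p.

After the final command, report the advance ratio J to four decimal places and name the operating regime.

J = 0.0949, regime = climb

set_propeller: D = 1.097 m, P = 1.189 m (p = P/D = 1.083865); state ← (V=0, rpm=0)
throttle_to(5510): rpm ← 5510
set_airspeed(58.3): V ← 58.3 m/s
set_airspeed(9.91): V ← 9.91 m/s
adjust_throttle(+204): rpm ← 5510 +204 = 5714
final state: V = 9.91 m/s, rpm = 5714 → n = rpm/60 = 95.233333 rev/s
J = V / (n·D) = 9.91 / (95.233333 × 1.097) = 0.094859
regime bands: climb J<0.5419 | cruise [0.5419, 1.0839) | windmill J≥1.0839
J = 0.0949 → climb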